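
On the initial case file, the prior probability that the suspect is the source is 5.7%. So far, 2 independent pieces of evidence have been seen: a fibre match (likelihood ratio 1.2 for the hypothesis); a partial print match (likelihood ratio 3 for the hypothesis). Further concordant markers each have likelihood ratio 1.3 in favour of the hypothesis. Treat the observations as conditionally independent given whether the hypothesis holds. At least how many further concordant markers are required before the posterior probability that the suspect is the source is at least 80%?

Prior odds = 0.057/0.943 = 57/943.
Combined Bayes factor of the evidence already in hand = 1.2 × 3 = 3.6.
Odds after that evidence = (57/943) × 3.6 = 1026/4715.
Target odds = 0.8/0.2 = 4.
Need 1.3ⁿ ≥ 4 ÷ (1026/4715) = 9430/513.
1.3¹¹ ≈17.9216 falls short of 9430/513 but 1.3¹² ≈23.2981 reaches it, so n = 12.

12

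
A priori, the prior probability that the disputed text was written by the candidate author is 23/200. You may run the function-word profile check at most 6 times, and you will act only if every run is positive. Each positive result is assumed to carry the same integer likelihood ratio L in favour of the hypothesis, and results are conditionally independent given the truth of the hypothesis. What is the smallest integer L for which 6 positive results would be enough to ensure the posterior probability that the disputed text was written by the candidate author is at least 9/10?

Prior odds = 0.115/0.885 = 23/177.
Target odds = 0.9/0.1 = 9.
Need L⁶ ≥ 9 ÷ (23/177) = 1593/23.
2⁶ = 64 < 1593/23 ≤ 729 = 3⁶, so L = 3.

3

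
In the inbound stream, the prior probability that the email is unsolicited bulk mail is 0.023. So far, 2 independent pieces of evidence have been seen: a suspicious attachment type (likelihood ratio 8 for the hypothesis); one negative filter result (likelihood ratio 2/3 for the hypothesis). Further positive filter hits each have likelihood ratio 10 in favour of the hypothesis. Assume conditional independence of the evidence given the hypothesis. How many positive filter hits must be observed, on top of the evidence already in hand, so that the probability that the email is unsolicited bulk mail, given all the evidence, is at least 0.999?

Prior odds = 0.023/0.977 = 23/977.
Combined Bayes factor of the evidence already in hand = 8 × (2/3) = 16/3.
Odds after that evidence = (23/977) × 16/3 = 368/2931.
Target odds = 0.999/0.001 = 999.
Need 10ⁿ ≥ 999 ÷ (368/2931) = 2928069/368.
10³ = 1000 falls short of 2928069/368 but 10⁴ = 10000 reaches it, so n = 4.

4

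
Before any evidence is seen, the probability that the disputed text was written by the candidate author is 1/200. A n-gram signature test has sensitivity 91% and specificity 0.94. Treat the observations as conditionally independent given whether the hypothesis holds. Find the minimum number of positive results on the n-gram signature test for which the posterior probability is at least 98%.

4

Prior odds = 0.005/0.995 = 1/199.
False-positive rate = 1 − 0.94 = 0.06; likelihood ratio of a positive = 0.91/0.06 = 91/6.
Target odds: 0.98 ÷ 0.02 = 49.
Require (91/6)ⁿ ≥ 49 ÷ (1/199) = 9751.
(91/6)³ = 753571/216 falls short of 9751 but (91/6)⁴ = 68574961/1296 reaches it, so n = 4.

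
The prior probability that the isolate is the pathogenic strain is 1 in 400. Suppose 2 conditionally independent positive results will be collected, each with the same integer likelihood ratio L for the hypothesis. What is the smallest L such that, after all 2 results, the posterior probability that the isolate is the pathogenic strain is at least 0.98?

Prior odds = 0.0025/0.9975 = 1/399.
Target odds = 0.98/0.02 = 49.
Need L² ≥ 49 ÷ (1/399) = 19551.
139² = 19321 < 19551 ≤ 19600 = 140², so L = 140.

140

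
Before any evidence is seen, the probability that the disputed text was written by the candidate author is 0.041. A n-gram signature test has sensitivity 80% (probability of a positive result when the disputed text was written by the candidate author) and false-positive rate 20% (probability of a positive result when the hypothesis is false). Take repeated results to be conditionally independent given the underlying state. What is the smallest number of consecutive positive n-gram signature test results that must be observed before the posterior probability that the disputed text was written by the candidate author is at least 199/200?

Prior odds = 0.041/0.959 = 41/959.
Likelihood ratio of a positive result = 0.8/0.2 = 4.
Target posterior odds = 0.995/0.005 = 199.
Need (41/959) × 4ⁿ ≥ 199, i.e. 4ⁿ ≥ 190841/41.
4⁶ = 4096 falls short of 190841/41 but 4⁷ = 16384 reaches it, so n = 7.

7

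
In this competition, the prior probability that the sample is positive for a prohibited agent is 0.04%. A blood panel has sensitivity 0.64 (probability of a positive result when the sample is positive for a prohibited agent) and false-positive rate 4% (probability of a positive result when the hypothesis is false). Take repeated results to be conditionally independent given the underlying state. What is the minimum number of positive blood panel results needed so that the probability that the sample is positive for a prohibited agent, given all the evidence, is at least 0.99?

5

Prior odds: 0.0004 ÷ 0.9996 = 1/2499.
Likelihood ratio of a positive result = 0.64/0.04 = 16.
Target posterior odds = 0.99/0.01 = 99.
Need (1/2499) × 16ⁿ ≥ 99, i.e. 16ⁿ ≥ 247401.
16⁴ = 65536 falls short of 247401 but 16⁵ = 1048576 reaches it, so n = 5.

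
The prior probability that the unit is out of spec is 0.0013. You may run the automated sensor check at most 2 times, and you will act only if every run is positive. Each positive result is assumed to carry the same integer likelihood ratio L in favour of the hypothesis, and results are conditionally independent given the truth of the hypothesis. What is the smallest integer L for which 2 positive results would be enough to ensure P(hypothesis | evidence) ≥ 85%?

66

Prior odds = 0.0013/0.9987 = 13/9987.
Target odds = 0.85/0.15 = 17/3.
Need L² ≥ 17/3 ÷ (13/9987) = 56593/13.
65² = 4225 < 56593/13 ≤ 4356 = 66², so L = 66.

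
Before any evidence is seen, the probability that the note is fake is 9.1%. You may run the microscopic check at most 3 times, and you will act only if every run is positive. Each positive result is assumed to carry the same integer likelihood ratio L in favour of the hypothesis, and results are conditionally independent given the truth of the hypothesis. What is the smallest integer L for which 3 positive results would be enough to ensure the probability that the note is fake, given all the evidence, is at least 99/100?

10

Prior odds = 0.091/0.909 = 91/909.
Target odds = 0.99/0.01 = 99.
Need L³ ≥ 99 ÷ (91/909) = 89991/91.
9³ = 729 < 89991/91 ≤ 1000 = 10³, so L = 10.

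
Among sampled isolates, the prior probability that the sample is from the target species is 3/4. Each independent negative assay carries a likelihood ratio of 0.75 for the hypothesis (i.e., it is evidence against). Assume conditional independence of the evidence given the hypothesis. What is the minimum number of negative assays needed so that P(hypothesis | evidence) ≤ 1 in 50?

Prior odds: 0.75 ÷ 0.25 = 3.
Likelihood ratio per negative assay = 0.75.
Target odds: 0.02 ÷ 0.98 = 1/49.
Require 0.75ⁿ ≤ 1/49 ÷ 3 = 1/147.
0.75¹⁷ ≈0.00751695 is still above 1/147 but 0.75¹⁸ ≈0.00563771 is at or below it, so n = 18.

18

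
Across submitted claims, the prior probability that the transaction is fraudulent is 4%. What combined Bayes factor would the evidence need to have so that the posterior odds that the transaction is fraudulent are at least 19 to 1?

Prior odds = 0.04/0.96 = 1/24.
Target odds = 19.
Required Bayes factor = 19 ÷ (1/24) = 456.

456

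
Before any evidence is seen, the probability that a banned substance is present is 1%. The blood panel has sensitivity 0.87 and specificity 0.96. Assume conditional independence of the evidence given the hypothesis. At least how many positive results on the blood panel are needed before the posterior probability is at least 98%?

3

Prior odds: 0.01 ÷ 0.99 = 1/99.
False-positive rate = 1 − 0.96 = 0.04; likelihood ratio of a positive = 0.87/0.04 = 21.75.
Target posterior odds = 0.98/0.02 = 49.
Need (1/99) × 21.75ⁿ ≥ 49, i.e. 21.75ⁿ ≥ 4851.
21.75² = 473.0625 falls short of 4851 but 21.75³ = 658503/64 reaches it, so n = 3.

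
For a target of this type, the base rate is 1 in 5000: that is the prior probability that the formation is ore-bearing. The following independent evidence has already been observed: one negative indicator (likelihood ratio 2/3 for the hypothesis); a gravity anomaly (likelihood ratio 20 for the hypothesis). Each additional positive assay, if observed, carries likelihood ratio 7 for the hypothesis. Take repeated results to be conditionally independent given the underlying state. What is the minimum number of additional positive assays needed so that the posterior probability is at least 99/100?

6

Prior odds = 0.0002/0.9998 = 1/4999.
Combined Bayes factor of the evidence already in hand = (2/3) × 20 = 40/3.
Odds after that evidence = (1/4999) × 40/3 = 40/14997.
Target odds = 0.99/0.01 = 99.
Need 7ⁿ ≥ 99 ÷ (40/14997) = 37117.575.
7⁵ = 16807 falls short of 37117.575 but 7⁶ = 117649 reaches it, so n = 6.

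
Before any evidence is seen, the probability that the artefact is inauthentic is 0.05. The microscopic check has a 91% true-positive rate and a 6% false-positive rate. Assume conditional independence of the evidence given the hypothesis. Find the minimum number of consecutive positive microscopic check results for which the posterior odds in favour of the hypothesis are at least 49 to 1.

Prior odds = 0.05/0.95 = 1/19.
Likelihood ratio of a positive result = 0.91/0.06 = 91/6.
Target odds = 49.
Require (91/6)ⁿ ≥ 49 ÷ (1/19) = 931.
(91/6)² = 8281/36 falls short of 931 but (91/6)³ = 753571/216 reaches it, so n = 3.

3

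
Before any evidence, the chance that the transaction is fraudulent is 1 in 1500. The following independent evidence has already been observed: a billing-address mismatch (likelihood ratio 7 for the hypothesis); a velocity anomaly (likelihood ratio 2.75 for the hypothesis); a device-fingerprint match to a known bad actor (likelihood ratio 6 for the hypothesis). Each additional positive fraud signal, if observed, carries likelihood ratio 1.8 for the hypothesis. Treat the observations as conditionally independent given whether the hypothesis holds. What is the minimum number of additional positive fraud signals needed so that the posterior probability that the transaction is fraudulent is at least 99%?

Prior odds = (1/1500)/(1499/1500) = 1/1499.
Combined Bayes factor of the evidence already in hand = 7 × 2.75 × 6 = 115.5.
Odds after that evidence = (1/1499) × 115.5 = 231/2998.
Target odds = 0.99/0.01 = 99.
Need 1.8ⁿ ≥ 99 ÷ (231/2998) = 8994/7.
1.8¹² ≈1156.83 falls short of 8994/7 but 1.8¹³ ≈2082.3 reaches it, so n = 13.

13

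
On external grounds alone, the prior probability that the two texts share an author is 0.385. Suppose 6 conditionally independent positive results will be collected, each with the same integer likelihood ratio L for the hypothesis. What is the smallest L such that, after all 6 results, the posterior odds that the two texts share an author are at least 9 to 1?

Prior odds = 0.385/0.615 = 77/123.
Target odds = 9.
Need L⁶ ≥ 9 ÷ (77/123) = 1107/77.
1⁶ = 1 < 1107/77 ≤ 64 = 2⁶, so L = 2.

2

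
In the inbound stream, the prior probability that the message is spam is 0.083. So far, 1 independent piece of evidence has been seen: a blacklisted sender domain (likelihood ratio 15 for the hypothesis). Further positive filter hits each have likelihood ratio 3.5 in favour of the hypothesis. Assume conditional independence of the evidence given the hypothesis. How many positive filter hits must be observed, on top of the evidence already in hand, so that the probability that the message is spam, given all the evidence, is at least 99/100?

4

Prior odds = 0.083/0.917 = 83/917.
Bayes factor of the evidence already in hand = 15.
Odds after that evidence = (83/917) × 15 = 1245/917.
Target odds = 0.99/0.01 = 99.
Need 3.5ⁿ ≥ 99 ÷ (1245/917) = 30261/415.
3.5³ = 42.875 falls short of 30261/415 but 3.5⁴ = 150.0625 reaches it, so n = 4.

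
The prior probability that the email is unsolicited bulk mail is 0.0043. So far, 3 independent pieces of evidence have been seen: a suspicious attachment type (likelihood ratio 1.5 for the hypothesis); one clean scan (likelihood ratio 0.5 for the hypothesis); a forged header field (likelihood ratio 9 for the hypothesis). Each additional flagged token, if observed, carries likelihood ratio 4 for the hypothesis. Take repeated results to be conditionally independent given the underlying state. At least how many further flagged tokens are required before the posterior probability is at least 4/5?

Prior odds = 0.0043/0.9957 = 43/9957.
Combined Bayes factor of the evidence already in hand = 1.5 × 0.5 × 9 = 6.75.
Odds after that evidence = (43/9957) × 6.75 = 387/13276.
Target odds = 0.8/0.2 = 4.
Need 4ⁿ ≥ 4 ÷ (387/13276) = 53104/387.
4³ = 64 falls short of 53104/387 but 4⁴ = 256 reaches it, so n = 4.

4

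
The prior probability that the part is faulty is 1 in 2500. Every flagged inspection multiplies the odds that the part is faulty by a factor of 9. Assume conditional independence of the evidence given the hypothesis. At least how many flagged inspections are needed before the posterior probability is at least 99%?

Prior odds = 0.0004/0.9996 = 1/2499.
Likelihood ratio per flagged inspection = 9.
Target posterior odds = 0.99/0.01 = 99.
Require 9ⁿ ≥ 99 ÷ (1/2499) = 247401.
9⁵ = 59049 falls short of 247401 but 9⁶ = 531441 reaches it, so n = 6.

6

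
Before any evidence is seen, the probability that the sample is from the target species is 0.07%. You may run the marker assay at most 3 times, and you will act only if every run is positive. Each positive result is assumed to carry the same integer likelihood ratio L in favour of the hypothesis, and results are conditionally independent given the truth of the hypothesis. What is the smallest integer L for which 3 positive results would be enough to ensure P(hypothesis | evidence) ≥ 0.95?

31

Prior odds = 0.0007/0.9993 = 7/9993.
Target odds = 0.95/0.05 = 19.
Need L³ ≥ 19 ÷ (7/9993) = 189867/7.
30³ = 27000 < 189867/7 ≤ 29791 = 31³, so L = 31.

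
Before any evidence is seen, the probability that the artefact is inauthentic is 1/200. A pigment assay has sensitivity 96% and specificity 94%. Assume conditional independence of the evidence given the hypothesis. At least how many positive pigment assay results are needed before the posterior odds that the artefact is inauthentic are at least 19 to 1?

3

Prior odds: 0.005 ÷ 0.995 = 1/199.
False-positive rate = 1 − 0.94 = 0.06; likelihood ratio of a positive = 0.96/0.06 = 16.
Target odds = 19.
Need (1/199) × 16ⁿ ≥ 19, i.e. 16ⁿ ≥ 3781.
16² = 256 falls short of 3781 but 16³ = 4096 reaches it, so n = 3.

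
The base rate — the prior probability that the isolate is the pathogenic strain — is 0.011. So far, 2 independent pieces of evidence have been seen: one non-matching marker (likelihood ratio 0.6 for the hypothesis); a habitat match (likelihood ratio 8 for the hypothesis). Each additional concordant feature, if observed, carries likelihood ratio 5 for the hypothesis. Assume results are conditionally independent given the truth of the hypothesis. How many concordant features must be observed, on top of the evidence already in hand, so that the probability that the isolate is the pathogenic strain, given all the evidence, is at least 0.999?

7

Prior odds = 0.011/0.989 = 11/989.
Combined Bayes factor of the evidence already in hand = 0.6 × 8 = 4.8.
Odds after that evidence = (11/989) × 4.8 = 264/4945.
Target odds = 0.999/0.001 = 999.
Need 5ⁿ ≥ 999 ÷ (264/4945) = 1646685/88.
5⁶ = 15625 falls short of 1646685/88 but 5⁷ = 78125 reaches it, so n = 7.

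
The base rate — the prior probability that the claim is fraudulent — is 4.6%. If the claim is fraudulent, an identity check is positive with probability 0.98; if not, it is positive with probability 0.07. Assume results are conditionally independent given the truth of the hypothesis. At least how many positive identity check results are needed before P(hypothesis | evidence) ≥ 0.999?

Prior odds = 0.046/0.954 = 23/477.
Likelihood ratio of a positive = 0.98/0.07 = 14.
Target posterior odds = 0.999/0.001 = 999.
Need (23/477) × 14ⁿ ≥ 999, i.e. 14ⁿ ≥ 476523/23.
14³ = 2744 falls short of 476523/23 but 14⁴ = 38416 reaches it, so n = 4.

4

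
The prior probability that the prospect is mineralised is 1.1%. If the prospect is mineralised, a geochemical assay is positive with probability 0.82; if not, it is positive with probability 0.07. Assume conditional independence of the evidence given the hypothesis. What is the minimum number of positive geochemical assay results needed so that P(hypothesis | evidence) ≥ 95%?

4

Prior odds: 0.011 ÷ 0.989 = 11/989.
Likelihood ratio of a positive = 0.82/0.07 = 82/7.
Target posterior odds = 0.95/0.05 = 19.
Need (11/989) × (82/7)ⁿ ≥ 19, i.e. (82/7)ⁿ ≥ 18791/11.
(82/7)³ = 551368/343 falls short of 18791/11 but (82/7)⁴ = 45212176/2401 reaches it, so n = 4.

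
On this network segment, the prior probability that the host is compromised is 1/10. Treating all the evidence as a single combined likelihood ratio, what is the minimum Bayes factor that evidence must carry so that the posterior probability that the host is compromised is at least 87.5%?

Prior odds = 0.1/0.9 = 1/9.
Target odds = 0.875/0.125 = 7.
Required Bayes factor = 7 ÷ (1/9) = 63.

63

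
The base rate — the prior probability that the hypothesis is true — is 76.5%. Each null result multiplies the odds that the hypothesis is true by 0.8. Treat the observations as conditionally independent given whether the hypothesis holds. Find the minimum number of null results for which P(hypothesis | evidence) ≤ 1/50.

23

Prior odds = 0.765/0.235 = 153/47.
Likelihood ratio per null result = 0.8.
Target posterior odds = 0.02/0.98 = 1/49.
Need (153/47) × 0.8ⁿ ≤ 1/49, i.e. 0.8ⁿ ≤ 47/7497.
0.8²² ≈0.0073787 is still above 47/7497 but 0.8²³ ≈0.00590296 is at or below it, so n = 23.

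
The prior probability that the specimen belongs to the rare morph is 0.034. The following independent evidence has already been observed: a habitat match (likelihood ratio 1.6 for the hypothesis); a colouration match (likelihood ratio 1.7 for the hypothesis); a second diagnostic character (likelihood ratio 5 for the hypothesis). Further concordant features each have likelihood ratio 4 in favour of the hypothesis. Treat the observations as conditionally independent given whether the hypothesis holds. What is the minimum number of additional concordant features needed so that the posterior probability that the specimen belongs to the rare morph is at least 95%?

3

Prior odds = 0.034/0.966 = 17/483.
Combined Bayes factor of the evidence already in hand = 1.6 × 1.7 × 5 = 13.6.
Odds after that evidence = (17/483) × 13.6 = 1156/2415.
Target odds = 0.95/0.05 = 19.
Need 4ⁿ ≥ 19 ÷ (1156/2415) = 45885/1156.
4² = 16 falls short of 45885/1156 but 4³ = 64 reaches it, so n = 3.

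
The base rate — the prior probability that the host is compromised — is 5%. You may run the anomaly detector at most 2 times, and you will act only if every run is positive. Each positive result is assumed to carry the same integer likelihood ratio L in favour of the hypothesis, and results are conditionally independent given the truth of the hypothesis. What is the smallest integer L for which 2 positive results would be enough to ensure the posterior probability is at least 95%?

Prior odds = 0.05/0.95 = 1/19.
Target odds = 0.95/0.05 = 19.
Need L² ≥ 19 ÷ (1/19) = 361.
18² = 324 < 361 ≤ 361 = 19², so L = 19.

19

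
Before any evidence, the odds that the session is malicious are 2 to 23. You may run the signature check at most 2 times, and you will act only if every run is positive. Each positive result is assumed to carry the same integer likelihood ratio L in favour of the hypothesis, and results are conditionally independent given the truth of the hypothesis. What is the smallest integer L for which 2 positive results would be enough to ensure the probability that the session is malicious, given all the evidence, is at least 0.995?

Prior odds = 2/23.
Target odds = 0.995/0.005 = 199.
Need L² ≥ 199 ÷ (2/23) = 2288.5.
47² = 2209 < 2288.5 ≤ 2304 = 48², so L = 48.

48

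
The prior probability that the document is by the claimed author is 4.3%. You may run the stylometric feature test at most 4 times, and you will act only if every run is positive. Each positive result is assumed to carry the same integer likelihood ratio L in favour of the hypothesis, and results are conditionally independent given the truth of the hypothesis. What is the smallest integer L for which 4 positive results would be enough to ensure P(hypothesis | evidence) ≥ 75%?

3

Prior odds = 0.043/0.957 = 43/957.
Target odds = 0.75/0.25 = 3.
Need L⁴ ≥ 3 ÷ (43/957) = 2871/43.
2⁴ = 16 < 2871/43 ≤ 81 = 3⁴, so L = 3.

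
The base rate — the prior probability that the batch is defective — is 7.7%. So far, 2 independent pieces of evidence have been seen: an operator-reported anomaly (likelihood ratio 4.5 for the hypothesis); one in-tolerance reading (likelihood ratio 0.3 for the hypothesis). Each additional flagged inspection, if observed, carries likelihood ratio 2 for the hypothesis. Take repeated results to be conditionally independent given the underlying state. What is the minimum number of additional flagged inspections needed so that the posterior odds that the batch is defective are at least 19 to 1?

Prior odds = 0.077/0.923 = 77/923.
Combined Bayes factor of the evidence already in hand = 4.5 × 0.3 = 1.35.
Odds after that evidence = (77/923) × 1.35 = 2079/18460.
Target odds = 19.
Need 2ⁿ ≥ 19 ÷ (2079/18460) = 350740/2079.
2⁷ = 128 falls short of 350740/2079 but 2⁸ = 256 reaches it, so n = 8.

8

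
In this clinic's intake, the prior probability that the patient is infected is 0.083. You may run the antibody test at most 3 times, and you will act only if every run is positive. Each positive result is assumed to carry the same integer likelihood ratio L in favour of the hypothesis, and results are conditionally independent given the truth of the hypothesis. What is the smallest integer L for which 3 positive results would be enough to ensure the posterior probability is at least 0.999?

Prior odds = 0.083/0.917 = 83/917.
Target odds = 0.999/0.001 = 999.
Need L³ ≥ 999 ÷ (83/917) = 916083/83.
22³ = 10648 < 916083/83 ≤ 12167 = 23³, so L = 23.

23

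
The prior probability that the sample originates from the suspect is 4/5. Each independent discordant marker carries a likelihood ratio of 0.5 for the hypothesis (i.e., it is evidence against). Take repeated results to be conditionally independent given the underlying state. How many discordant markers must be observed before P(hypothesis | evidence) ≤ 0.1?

Prior odds = 0.8/0.2 = 4.
Likelihood ratio per discordant marker = 0.5.
Target odds: 0.1 ÷ 0.9 = 1/9.
Require 0.5ⁿ ≤ 1/9 ÷ 4 = 1/36.
0.5⁵ = 0.03125 is still above 1/36 but 0.5⁶ = 0.015625 is at or below it, so n = 6.

6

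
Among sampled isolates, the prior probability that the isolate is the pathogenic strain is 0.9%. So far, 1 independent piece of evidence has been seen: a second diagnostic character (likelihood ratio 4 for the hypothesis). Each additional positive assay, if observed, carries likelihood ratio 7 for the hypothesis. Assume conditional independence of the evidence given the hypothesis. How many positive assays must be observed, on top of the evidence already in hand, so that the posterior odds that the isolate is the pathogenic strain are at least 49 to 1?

4

Prior odds = 0.009/0.991 = 9/991.
Bayes factor of the evidence already in hand = 4.
Odds after that evidence = (9/991) × 4 = 36/991.
Target odds = 49.
Need 7ⁿ ≥ 49 ÷ (36/991) = 48559/36.
7³ = 343 falls short of 48559/36 but 7⁴ = 2401 reaches it, so n = 4.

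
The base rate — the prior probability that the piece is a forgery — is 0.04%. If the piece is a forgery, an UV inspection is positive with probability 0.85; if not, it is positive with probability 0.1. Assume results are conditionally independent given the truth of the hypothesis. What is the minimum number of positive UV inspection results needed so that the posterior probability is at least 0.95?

Prior odds: 0.0004 ÷ 0.9996 = 1/2499.
Likelihood ratio of a positive = 0.85/0.1 = 8.5.
Target posterior odds = 0.95/0.05 = 19.
Require 8.5ⁿ ≥ 19 ÷ (1/2499) = 47481.
8.5⁵ = 44370.53125 falls short of 47481 but 8.5⁶ = 24137569/64 reaches it, so n = 6.

6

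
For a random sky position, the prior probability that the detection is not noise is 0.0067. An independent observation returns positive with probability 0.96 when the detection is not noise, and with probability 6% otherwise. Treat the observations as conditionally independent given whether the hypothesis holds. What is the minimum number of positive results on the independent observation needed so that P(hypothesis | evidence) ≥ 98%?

4

Prior odds = 0.0067/0.9933 = 67/9933.
Likelihood ratio of a positive result = 0.96/0.06 = 16.
Target odds: 0.98 ÷ 0.02 = 49.
Require 16ⁿ ≥ 49 ÷ (67/9933) = 486717/67.
16³ = 4096 falls short of 486717/67 but 16⁴ = 65536 reaches it, so n = 4.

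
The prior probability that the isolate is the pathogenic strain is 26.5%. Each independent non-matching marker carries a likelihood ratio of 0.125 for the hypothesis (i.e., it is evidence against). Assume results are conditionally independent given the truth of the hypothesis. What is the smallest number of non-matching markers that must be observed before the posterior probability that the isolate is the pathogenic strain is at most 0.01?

Prior odds = 0.265/0.735 = 53/147.
Likelihood ratio per non-matching marker = 0.125.
Target posterior odds = 0.01/0.99 = 1/99.
Need (53/147) × 0.125ⁿ ≤ 1/99, i.e. 0.125ⁿ ≤ 49/1749.
0.125¹ = 0.125 is still above 49/1749 but 0.125² = 0.015625 is at or below it, so n = 2.

2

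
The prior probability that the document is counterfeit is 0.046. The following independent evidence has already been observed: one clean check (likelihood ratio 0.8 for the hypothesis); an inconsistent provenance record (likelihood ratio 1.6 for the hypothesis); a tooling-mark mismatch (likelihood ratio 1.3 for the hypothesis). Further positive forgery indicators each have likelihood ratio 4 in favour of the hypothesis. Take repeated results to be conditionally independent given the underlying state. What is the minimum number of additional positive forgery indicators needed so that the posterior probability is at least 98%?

Prior odds = 0.046/0.954 = 23/477.
Combined Bayes factor of the evidence already in hand = 0.8 × 1.6 × 1.3 = 1.664.
Odds after that evidence = (23/477) × 1.664 = 4784/59625.
Target odds = 0.98/0.02 = 49.
Need 4ⁿ ≥ 49 ÷ (4784/59625) = 2921625/4784.
4⁴ = 256 falls short of 2921625/4784 but 4⁵ = 1024 reaches it, so n = 5.

5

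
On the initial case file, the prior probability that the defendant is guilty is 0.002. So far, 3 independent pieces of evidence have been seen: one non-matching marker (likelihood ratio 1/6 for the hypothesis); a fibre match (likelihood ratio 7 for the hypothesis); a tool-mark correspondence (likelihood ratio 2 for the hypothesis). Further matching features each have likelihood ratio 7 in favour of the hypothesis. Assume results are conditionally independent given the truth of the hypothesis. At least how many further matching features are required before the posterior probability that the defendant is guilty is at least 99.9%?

Prior odds = 0.002/0.998 = 1/499.
Combined Bayes factor of the evidence already in hand = (1/6) × 7 × 2 = 7/3.
Odds after that evidence = (1/499) × 7/3 = 7/1497.
Target odds = 0.999/0.001 = 999.
Need 7ⁿ ≥ 999 ÷ (7/1497) = 1495503/7.
7⁶ = 117649 falls short of 1495503/7 but 7⁷ = 823543 reaches it, so n = 7.

7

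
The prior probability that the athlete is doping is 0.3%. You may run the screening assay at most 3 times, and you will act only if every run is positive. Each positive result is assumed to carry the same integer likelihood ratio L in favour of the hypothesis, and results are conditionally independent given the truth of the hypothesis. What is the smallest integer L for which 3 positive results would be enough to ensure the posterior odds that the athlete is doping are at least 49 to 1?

Prior odds = 0.003/0.997 = 3/997.
Target odds = 49.
Need L³ ≥ 49 ÷ (3/997) = 48853/3.
25³ = 15625 < 48853/3 ≤ 17576 = 26³, so L = 26.

26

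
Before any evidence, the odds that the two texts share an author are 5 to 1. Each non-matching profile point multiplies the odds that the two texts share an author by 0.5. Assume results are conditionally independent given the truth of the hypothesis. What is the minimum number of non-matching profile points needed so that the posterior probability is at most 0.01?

Prior odds = 5.
Likelihood ratio per non-matching profile point = 0.5.
Target posterior odds = 0.01/0.99 = 1/99.
Require 0.5ⁿ ≤ 1/99 ÷ 5 = 1/495.
0.5⁸ = 0.00390625 is still above 1/495 but 0.5⁹ = 0.001953125 is at or below it, so n = 9.

9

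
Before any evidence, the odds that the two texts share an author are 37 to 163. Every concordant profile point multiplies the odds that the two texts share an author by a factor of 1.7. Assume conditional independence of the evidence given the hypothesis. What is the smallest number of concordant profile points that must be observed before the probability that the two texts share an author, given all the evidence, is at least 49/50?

Prior odds = 37/163.
Likelihood ratio per concordant profile point = 1.7.
Target odds: 0.98 ÷ 0.02 = 49.
Require 1.7ⁿ ≥ 49 ÷ (37/163) = 7987/37.
1.7¹⁰ ≈201.599 falls short of 7987/37 but 1.7¹¹ ≈342.719 reaches it, so n = 11.

11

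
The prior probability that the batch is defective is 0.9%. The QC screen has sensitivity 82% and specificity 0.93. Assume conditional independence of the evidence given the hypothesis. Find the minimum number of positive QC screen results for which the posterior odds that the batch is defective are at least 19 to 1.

4

Prior odds: 0.009 ÷ 0.991 = 9/991.
False-positive rate = 1 − 0.93 = 0.07; likelihood ratio of a positive = 0.82/0.07 = 82/7.
Target odds = 19.
Require (82/7)ⁿ ≥ 19 ÷ (9/991) = 18829/9.
(82/7)³ = 551368/343 falls short of 18829/9 but (82/7)⁴ = 45212176/2401 reaches it, so n = 4.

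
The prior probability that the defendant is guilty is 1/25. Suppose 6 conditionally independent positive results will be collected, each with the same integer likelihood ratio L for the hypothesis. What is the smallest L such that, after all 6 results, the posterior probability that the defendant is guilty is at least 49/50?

4

Prior odds = 0.04/0.96 = 1/24.
Target odds = 0.98/0.02 = 49.
Need L⁶ ≥ 49 ÷ (1/24) = 1176.
3⁶ = 729 < 1176 ≤ 4096 = 4⁶, so L = 4.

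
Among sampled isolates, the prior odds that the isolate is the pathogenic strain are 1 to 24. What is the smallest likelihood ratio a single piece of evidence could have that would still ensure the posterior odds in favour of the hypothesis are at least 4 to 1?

96

Prior odds = 1/24.
Target odds = 4.
Required Bayes factor = 4 ÷ (1/24) = 96.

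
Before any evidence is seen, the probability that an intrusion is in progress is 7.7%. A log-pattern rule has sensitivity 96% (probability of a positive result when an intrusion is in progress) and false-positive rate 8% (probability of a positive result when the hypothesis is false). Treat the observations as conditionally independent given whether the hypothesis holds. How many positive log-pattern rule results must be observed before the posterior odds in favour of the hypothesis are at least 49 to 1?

Prior odds = 0.077/0.923 = 77/923.
Likelihood ratio of a positive result = 0.96/0.08 = 12.
Target odds = 49.
Require 12ⁿ ≥ 49 ÷ (77/923) = 6461/11.
12² = 144 falls short of 6461/11 but 12³ = 1728 reaches it, so n = 3.

3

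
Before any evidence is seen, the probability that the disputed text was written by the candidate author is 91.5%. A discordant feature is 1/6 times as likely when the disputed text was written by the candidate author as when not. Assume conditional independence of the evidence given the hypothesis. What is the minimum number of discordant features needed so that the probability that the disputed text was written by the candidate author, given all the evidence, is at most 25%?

Prior odds: 0.915 ÷ 0.085 = 183/17.
Likelihood ratio per discordant feature = 1/6.
Target odds: 0.25 ÷ 0.75 = 1/3.
Need (183/17) × (1/6)ⁿ ≤ 1/3, i.e. (1/6)ⁿ ≤ 17/549.
(1/6)¹ = 1/6 is still above 17/549 but (1/6)² = 1/36 is at or below it, so n = 2.

2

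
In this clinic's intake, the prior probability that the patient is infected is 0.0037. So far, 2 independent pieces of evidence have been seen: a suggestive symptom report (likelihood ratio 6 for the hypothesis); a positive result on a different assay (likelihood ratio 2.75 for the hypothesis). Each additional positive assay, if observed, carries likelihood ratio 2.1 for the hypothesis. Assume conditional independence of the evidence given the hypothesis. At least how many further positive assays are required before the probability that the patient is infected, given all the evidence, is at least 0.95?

Prior odds = 0.0037/0.9963 = 37/9963.
Combined Bayes factor of the evidence already in hand = 6 × 2.75 = 16.5.
Odds after that evidence = (37/9963) × 16.5 = 407/6642.
Target odds = 0.95/0.05 = 19.
Need 2.1ⁿ ≥ 19 ÷ (407/6642) = 126198/407.
2.1⁷ ≈180.109 falls short of 126198/407 but 2.1⁸ ≈378.229 reaches it, so n = 8.

8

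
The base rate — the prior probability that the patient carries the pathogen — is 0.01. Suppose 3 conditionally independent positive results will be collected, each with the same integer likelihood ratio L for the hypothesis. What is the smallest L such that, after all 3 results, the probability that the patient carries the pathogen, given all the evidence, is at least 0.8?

Prior odds = 0.01/0.99 = 1/99.
Target odds = 0.8/0.2 = 4.
Need L³ ≥ 4 ÷ (1/99) = 396.
7³ = 343 < 396 ≤ 512 = 8³, so L = 8.

8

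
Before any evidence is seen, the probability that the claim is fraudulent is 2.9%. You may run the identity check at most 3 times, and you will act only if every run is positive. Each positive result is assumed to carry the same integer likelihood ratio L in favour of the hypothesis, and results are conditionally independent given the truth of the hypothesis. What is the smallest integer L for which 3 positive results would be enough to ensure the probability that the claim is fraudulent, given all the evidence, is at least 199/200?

Prior odds = 0.029/0.971 = 29/971.
Target odds = 0.995/0.005 = 199.
Need L³ ≥ 199 ÷ (29/971) = 193229/29.
18³ = 5832 < 193229/29 ≤ 6859 = 19³, so L = 19.

19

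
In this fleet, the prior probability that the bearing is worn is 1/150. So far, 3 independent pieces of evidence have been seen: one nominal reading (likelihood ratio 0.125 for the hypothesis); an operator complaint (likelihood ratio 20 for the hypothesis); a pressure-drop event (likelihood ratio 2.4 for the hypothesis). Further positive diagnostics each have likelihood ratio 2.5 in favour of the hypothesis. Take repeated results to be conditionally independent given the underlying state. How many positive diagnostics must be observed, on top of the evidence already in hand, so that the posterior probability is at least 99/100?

9

Prior odds = (1/150)/(149/150) = 1/149.
Combined Bayes factor of the evidence already in hand = 0.125 × 20 × 2.4 = 6.
Odds after that evidence = (1/149) × 6 = 6/149.
Target odds = 0.99/0.01 = 99.
Need 2.5ⁿ ≥ 99 ÷ (6/149) = 2458.5.
2.5⁸ = 390625/256 falls short of 2458.5 but 2.5⁹ = 1953125/512 reaches it, so n = 9.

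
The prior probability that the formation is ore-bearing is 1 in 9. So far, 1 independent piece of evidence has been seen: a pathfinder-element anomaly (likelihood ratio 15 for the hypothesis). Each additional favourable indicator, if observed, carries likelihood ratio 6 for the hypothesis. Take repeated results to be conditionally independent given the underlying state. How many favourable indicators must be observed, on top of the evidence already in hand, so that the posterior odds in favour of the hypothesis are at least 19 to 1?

2

Prior odds = (1/9)/(8/9) = 0.125.
Bayes factor of the evidence already in hand = 15.
Odds after that evidence = 0.125 × 15 = 1.875.
Target odds = 19.
Need 6ⁿ ≥ 19 ÷ 1.875 = 152/15.
6¹ = 6 falls short of 152/15 but 6² = 36 reaches it, so n = 2.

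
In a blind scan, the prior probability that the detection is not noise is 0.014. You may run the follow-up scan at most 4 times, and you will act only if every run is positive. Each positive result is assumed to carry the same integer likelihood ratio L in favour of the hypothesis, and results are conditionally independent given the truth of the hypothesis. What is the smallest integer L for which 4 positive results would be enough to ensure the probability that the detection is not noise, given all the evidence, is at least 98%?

Prior odds = 0.014/0.986 = 7/493.
Target odds = 0.98/0.02 = 49.
Need L⁴ ≥ 49 ÷ (7/493) = 3451.
7⁴ = 2401 < 3451 ≤ 4096 = 8⁴, so L = 8.

8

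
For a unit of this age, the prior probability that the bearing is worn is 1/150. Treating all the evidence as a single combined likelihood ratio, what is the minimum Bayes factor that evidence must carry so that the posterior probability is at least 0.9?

Prior odds = (1/150)/(149/150) = 1/149.
Target odds = 0.9/0.1 = 9.
Required Bayes factor = 9 ÷ (1/149) = 1341.

1341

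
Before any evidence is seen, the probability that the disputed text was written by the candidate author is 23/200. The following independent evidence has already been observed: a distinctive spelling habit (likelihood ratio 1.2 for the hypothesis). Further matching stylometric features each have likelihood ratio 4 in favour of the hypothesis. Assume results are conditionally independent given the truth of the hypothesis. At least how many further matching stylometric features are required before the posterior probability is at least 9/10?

3

Prior odds = 0.115/0.885 = 23/177.
Bayes factor of the evidence already in hand = 1.2.
Odds after that evidence = (23/177) × 1.2 = 46/295.
Target odds = 0.9/0.1 = 9.
Need 4ⁿ ≥ 9 ÷ (46/295) = 2655/46.
4² = 16 falls short of 2655/46 but 4³ = 64 reaches it, so n = 3.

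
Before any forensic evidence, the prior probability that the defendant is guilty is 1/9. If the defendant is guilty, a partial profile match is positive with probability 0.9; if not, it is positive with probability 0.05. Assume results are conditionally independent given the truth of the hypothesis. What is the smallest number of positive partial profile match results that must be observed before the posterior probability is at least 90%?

2

Prior odds: (1/9) ÷ (8/9) = 0.125.
Likelihood ratio of a positive = 0.9/0.05 = 18.
Target posterior odds = 0.9/0.1 = 9.
Require 18ⁿ ≥ 9 ÷ 0.125 = 72.
18¹ = 18 falls short of 72 but 18² = 324 reaches it, so n = 2.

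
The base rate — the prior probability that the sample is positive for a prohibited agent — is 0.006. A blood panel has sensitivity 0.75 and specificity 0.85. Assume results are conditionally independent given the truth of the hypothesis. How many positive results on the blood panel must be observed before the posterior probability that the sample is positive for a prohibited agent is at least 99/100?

7

Prior odds: 0.006 ÷ 0.994 = 3/497.
False-positive rate = 1 − 0.85 = 0.15; likelihood ratio of a positive = 0.75/0.15 = 5.
Target posterior odds = 0.99/0.01 = 99.
Need (3/497) × 5ⁿ ≥ 99, i.e. 5ⁿ ≥ 16401.
5⁶ = 15625 falls short of 16401 but 5⁷ = 78125 reaches it, so n = 7.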